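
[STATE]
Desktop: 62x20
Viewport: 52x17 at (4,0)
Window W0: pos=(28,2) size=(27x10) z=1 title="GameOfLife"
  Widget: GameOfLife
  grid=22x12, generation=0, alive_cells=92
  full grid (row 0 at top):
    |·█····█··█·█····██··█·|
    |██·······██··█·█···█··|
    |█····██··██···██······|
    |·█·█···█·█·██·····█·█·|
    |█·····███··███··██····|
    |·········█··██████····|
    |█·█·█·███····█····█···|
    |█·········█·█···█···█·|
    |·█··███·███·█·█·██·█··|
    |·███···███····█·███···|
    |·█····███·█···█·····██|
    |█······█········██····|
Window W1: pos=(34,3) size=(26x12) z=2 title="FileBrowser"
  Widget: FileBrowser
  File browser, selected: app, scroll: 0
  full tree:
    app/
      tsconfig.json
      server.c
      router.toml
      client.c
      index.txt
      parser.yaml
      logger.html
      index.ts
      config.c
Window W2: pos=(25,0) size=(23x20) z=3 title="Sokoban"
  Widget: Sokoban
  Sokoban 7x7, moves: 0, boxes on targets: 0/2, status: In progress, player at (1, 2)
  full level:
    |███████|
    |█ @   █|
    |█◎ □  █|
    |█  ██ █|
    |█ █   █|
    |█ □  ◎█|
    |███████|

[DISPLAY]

                     ┏━━━━━━━━━━━━━━━━━━━━━┓        
                     ┃ Sokoban             ┃        
                     ┠─────────────────────┨━━━━━━┓ 
                     ┃███████              ┃━━━━━━━━
                     ┃█ @   █              ┃        
                     ┃█◎ □  █              ┃────────
                     ┃█  ██ █              ┃        
                     ┃█ █   █              ┃json    
                     ┃█ □  ◎█              ┃        
                     ┃███████              ┃ml      
                     ┃Moves: 0  0/2        ┃        
                     ┃                     ┃        
                     ┃                     ┃ml      
                     ┃                     ┃ml      
                     ┃                     ┃━━━━━━━━
                     ┃                     ┃        
                     ┃                     ┃        


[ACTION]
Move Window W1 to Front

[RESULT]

                     ┏━━━━━━━━━━━━━━━━━━━━━┓        
                     ┃ Sokoban             ┃        
                     ┠─────────────────────┨━━━━━━┓ 
                     ┃███████ ┏━━━━━━━━━━━━━━━━━━━━━
                     ┃█ @   █ ┃ FileBrowser         
                     ┃█◎ □  █ ┠─────────────────────
                     ┃█  ██ █ ┃> [-] app/           
                     ┃█ █   █ ┃    tsconfig.json    
                     ┃█ □  ◎█ ┃    server.c         
                     ┃███████ ┃    router.toml      
                     ┃Moves: 0┃    client.c         
                     ┃        ┃    index.txt        
                     ┃        ┃    parser.yaml      
                     ┃        ┃    logger.html      
                     ┃        ┗━━━━━━━━━━━━━━━━━━━━━
                     ┃                     ┃        
                     ┃                     ┃        


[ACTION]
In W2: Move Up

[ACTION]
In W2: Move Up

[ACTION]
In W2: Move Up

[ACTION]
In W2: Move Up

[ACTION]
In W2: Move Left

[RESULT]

                     ┏━━━━━━━━━━━━━━━━━━━━━┓        
                     ┃ Sokoban             ┃        
                     ┠─────────────────────┨━━━━━━┓ 
                     ┃███████ ┏━━━━━━━━━━━━━━━━━━━━━
                     ┃█@    █ ┃ FileBrowser         
                     ┃█◎ □  █ ┠─────────────────────
                     ┃█  ██ █ ┃> [-] app/           
                     ┃█ █   █ ┃    tsconfig.json    
                     ┃█ □  ◎█ ┃    server.c         
                     ┃███████ ┃    router.toml      
                     ┃Moves: 1┃    client.c         
                     ┃        ┃    index.txt        
                     ┃        ┃    parser.yaml      
                     ┃        ┃    logger.html      
                     ┃        ┗━━━━━━━━━━━━━━━━━━━━━
                     ┃                     ┃        
                     ┃                     ┃        


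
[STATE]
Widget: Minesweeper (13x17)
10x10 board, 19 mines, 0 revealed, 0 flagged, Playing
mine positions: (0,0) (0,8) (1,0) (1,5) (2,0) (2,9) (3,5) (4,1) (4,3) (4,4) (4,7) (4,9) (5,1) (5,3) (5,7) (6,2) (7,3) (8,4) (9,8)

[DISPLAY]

■■■■■■■■■■   
■■■■■■■■■■   
■■■■■■■■■■   
■■■■■■■■■■   
■■■■■■■■■■   
■■■■■■■■■■   
■■■■■■■■■■   
■■■■■■■■■■   
■■■■■■■■■■   
■■■■■■■■■■   
             
             
             
             
             
             
             


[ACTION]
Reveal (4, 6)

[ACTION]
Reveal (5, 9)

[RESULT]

■■■■■■■■■■   
■■■■■■■■■■   
■■■■■■■■■■   
■■■■■■■■■■   
■■■■■■3■■■   
■■■■■■■■■1   
■■■■■■■■■■   
■■■■■■■■■■   
■■■■■■■■■■   
■■■■■■■■■■   
             
             
             
             
             
             
             


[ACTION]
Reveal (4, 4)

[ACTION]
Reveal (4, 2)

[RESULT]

✹■■■■■■■✹■   
✹■■■■✹■■■■   
✹■■■■■■■■✹   
■■■■■✹■■■■   
■✹■✹✹■3✹■✹   
■✹■✹■■■✹■1   
■■✹■■■■■■■   
■■■✹■■■■■■   
■■■■✹■■■■■   
■■■■■■■■✹■   
             
             
             
             
             
             
             


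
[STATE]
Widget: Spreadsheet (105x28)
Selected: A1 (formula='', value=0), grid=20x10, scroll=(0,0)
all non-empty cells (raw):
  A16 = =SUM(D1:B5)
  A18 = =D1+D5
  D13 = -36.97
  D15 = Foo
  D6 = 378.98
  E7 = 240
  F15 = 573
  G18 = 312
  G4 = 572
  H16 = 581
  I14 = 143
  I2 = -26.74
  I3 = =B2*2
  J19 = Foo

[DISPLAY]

A1:                                                                                                      
       A       B       C       D       E       F       G       H       I       J                         
---------------------------------------------------------------------------------------------------------
  1      [0]       0       0       0       0       0       0       0       0       0                     
  2        0       0       0       0       0       0       0       0  -26.74       0                     
  3        0       0       0       0       0       0       0       0       0       0                     
  4        0       0       0       0       0       0     572       0       0       0                     
  5        0       0       0       0       0       0       0       0       0       0                     
  6        0       0       0  378.98       0       0       0       0       0       0                     
  7        0       0       0       0     240       0       0       0       0       0                     
  8        0       0       0       0       0       0       0       0       0       0                     
  9        0       0       0       0       0       0       0       0       0       0                     
 10        0       0       0       0       0       0       0       0       0       0                     
 11        0       0       0       0       0       0       0       0       0       0                     
 12        0       0       0       0       0       0       0       0       0       0                     
 13        0       0       0  -36.97       0       0       0       0       0       0                     
 14        0       0       0       0       0       0       0       0     143       0                     
 15        0       0       0Foo            0     573       0       0       0       0                     
 16        0       0       0       0       0       0       0     581       0       0                     
 17        0       0       0       0       0       0       0       0       0       0                     
 18        0       0       0       0       0       0     312       0       0       0                     
 19        0       0       0       0       0       0       0       0       0Foo                          
 20        0       0       0       0       0       0       0       0       0       0                     
                                                                                                         
                                                                                                         
                                                                                                         
                                                                                                         
                                                                                                         


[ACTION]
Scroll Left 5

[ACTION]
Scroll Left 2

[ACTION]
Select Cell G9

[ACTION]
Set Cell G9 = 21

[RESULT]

G9: 21                                                                                                   
       A       B       C       D       E       F       G       H       I       J                         
---------------------------------------------------------------------------------------------------------
  1        0       0       0       0       0       0       0       0       0       0                     
  2        0       0       0       0       0       0       0       0  -26.74       0                     
  3        0       0       0       0       0       0       0       0       0       0                     
  4        0       0       0       0       0       0     572       0       0       0                     
  5        0       0       0       0       0       0       0       0       0       0                     
  6        0       0       0  378.98       0       0       0       0       0       0                     
  7        0       0       0       0     240       0       0       0       0       0                     
  8        0       0       0       0       0       0       0       0       0       0                     
  9        0       0       0       0       0       0    [21]       0       0       0                     
 10        0       0       0       0       0       0       0       0       0       0                     
 11        0       0       0       0       0       0       0       0       0       0                     
 12        0       0       0       0       0       0       0       0       0       0                     
 13        0       0       0  -36.97       0       0       0       0       0       0                     
 14        0       0       0       0       0       0       0       0     143       0                     
 15        0       0       0Foo            0     573       0       0       0       0                     
 16        0       0       0       0       0       0       0     581       0       0                     
 17        0       0       0       0       0       0       0       0       0       0                     
 18        0       0       0       0       0       0     312       0       0       0                     
 19        0       0       0       0       0       0       0       0       0Foo                          
 20        0       0       0       0       0       0       0       0       0       0                     
                                                                                                         
                                                                                                         
                                                                                                         
                                                                                                         
                                                                                                         


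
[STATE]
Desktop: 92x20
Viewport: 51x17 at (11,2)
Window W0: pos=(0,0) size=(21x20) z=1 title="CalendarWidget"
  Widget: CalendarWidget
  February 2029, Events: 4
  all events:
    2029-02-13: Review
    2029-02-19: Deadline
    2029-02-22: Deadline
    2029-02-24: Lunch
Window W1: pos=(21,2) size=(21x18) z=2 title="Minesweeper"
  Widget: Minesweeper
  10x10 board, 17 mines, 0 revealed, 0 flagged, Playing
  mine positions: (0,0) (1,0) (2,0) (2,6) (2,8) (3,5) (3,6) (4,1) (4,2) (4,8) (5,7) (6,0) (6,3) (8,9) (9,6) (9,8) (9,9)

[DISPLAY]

─────────┨┏━━━━━━━━━━━━━━━━━━━┓                    
y 2029   ┃┃ Minesweeper       ┃                    
h Fr Sa S┃┠───────────────────┨                    
1  2  3  ┃┃■■■■■■■■■■         ┃                    
8  9 10 1┃┃■■■■■■■■■■         ┃                    
15 16 17 ┃┃■■■■■■■■■■         ┃                    
22* 23 24┃┃■■■■■■■■■■         ┃                    
         ┃┃■■■■■■■■■■         ┃                    
         ┃┃■■■■■■■■■■         ┃                    
         ┃┃■■■■■■■■■■         ┃                    
         ┃┃■■■■■■■■■■         ┃                    
         ┃┃■■■■■■■■■■         ┃                    
         ┃┃■■■■■■■■■■         ┃                    
         ┃┃                   ┃                    
         ┃┃                   ┃                    
         ┃┃                   ┃                    
         ┃┃                   ┃                    


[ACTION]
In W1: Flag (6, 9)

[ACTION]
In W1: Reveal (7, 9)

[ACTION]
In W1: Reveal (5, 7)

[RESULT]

─────────┨┏━━━━━━━━━━━━━━━━━━━┓                    
y 2029   ┃┃ Minesweeper       ┃                    
h Fr Sa S┃┠───────────────────┨                    
1  2  3  ┃┃✹■■■■■■■■■         ┃                    
8  9 10 1┃┃✹■■■■■■■■■         ┃                    
15 16 17 ┃┃✹■■■■■✹■✹■         ┃                    
22* 23 24┃┃■■■■■✹✹■■■         ┃                    
         ┃┃■✹✹■■■■■✹■         ┃                    
         ┃┃■■■■■■■✹■■         ┃                    
         ┃┃✹■■✹■■■■■⚑         ┃                    
         ┃┃■■■■■■■■■1         ┃                    
         ┃┃■■■■■■■■■✹         ┃                    
         ┃┃■■■■■■✹■✹✹         ┃                    
         ┃┃                   ┃                    
         ┃┃                   ┃                    
         ┃┃                   ┃                    
         ┃┃                   ┃                    


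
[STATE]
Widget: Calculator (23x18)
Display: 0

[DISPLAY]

                      0
┌───┬───┬───┬───┐      
│ 7 │ 8 │ 9 │ ÷ │      
├───┼───┼───┼───┤      
│ 4 │ 5 │ 6 │ × │      
├───┼───┼───┼───┤      
│ 1 │ 2 │ 3 │ - │      
├───┼───┼───┼───┤      
│ 0 │ . │ = │ + │      
├───┼───┼───┼───┤      
│ C │ MC│ MR│ M+│      
└───┴───┴───┴───┘      
                       
                       
                       
                       
                       
                       


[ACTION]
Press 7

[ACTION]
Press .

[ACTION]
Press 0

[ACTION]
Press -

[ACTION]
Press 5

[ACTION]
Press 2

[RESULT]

                     52
┌───┬───┬───┬───┐      
│ 7 │ 8 │ 9 │ ÷ │      
├───┼───┼───┼───┤      
│ 4 │ 5 │ 6 │ × │      
├───┼───┼───┼───┤      
│ 1 │ 2 │ 3 │ - │      
├───┼───┼───┼───┤      
│ 0 │ . │ = │ + │      
├───┼───┼───┼───┤      
│ C │ MC│ MR│ M+│      
└───┴───┴───┴───┘      
                       
                       
                       
                       
                       
                       


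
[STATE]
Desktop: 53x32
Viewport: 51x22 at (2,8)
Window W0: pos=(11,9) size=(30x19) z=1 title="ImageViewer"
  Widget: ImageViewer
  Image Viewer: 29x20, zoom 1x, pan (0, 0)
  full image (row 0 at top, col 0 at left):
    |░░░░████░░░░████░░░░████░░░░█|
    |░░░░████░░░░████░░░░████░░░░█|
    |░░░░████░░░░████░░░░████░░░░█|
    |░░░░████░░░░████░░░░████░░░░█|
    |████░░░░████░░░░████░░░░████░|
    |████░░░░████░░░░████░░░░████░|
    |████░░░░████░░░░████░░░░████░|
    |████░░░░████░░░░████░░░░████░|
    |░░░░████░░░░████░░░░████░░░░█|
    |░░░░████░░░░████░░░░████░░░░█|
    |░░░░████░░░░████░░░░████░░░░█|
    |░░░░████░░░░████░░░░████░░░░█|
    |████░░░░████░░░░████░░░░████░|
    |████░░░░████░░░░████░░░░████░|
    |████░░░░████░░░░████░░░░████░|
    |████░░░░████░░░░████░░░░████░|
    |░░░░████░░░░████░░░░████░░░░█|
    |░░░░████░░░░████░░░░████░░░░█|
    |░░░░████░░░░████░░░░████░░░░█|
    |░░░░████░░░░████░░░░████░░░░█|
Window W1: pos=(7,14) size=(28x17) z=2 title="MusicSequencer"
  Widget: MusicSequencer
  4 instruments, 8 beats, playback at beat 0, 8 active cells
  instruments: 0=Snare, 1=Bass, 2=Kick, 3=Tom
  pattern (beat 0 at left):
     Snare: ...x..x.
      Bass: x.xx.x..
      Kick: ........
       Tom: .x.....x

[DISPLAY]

                                                   
         ┏━━━━━━━━━━━━━━━━━━━━━━━━━━━━┓            
         ┃ ImageViewer                ┃            
         ┠────────────────────────────┨            
         ┃░░░░████░░░░████░░░░████░░░░┃            
         ┃░░░░████░░░░████░░░░████░░░░┃            
     ┏━━━━━━━━━━━━━━━━━━━━━━━━━━┓█░░░░┃            
     ┃ MusicSequencer           ┃█░░░░┃            
     ┠──────────────────────────┨░████┃            
     ┃      ▼1234567            ┃░████┃            
     ┃ Snare···█··█·            ┃░████┃            
     ┃  Bass█·██·█··            ┃░████┃            
     ┃  Kick········            ┃█░░░░┃            
     ┃   Tom·█·····█            ┃█░░░░┃            
     ┃                          ┃█░░░░┃            
     ┃                          ┃█░░░░┃            
     ┃                          ┃░████┃            
     ┃                          ┃░████┃            
     ┃                          ┃░████┃            
     ┃                          ┃━━━━━┛            
     ┃                          ┃                  
     ┃                          ┃                  


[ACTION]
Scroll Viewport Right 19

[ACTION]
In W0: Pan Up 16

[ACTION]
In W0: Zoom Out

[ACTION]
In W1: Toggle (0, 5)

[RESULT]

                                                   
         ┏━━━━━━━━━━━━━━━━━━━━━━━━━━━━┓            
         ┃ ImageViewer                ┃            
         ┠────────────────────────────┨            
         ┃░░░░████░░░░████░░░░████░░░░┃            
         ┃░░░░████░░░░████░░░░████░░░░┃            
     ┏━━━━━━━━━━━━━━━━━━━━━━━━━━┓█░░░░┃            
     ┃ MusicSequencer           ┃█░░░░┃            
     ┠──────────────────────────┨░████┃            
     ┃      ▼1234567            ┃░████┃            
     ┃ Snare···█·██·            ┃░████┃            
     ┃  Bass█·██·█··            ┃░████┃            
     ┃  Kick········            ┃█░░░░┃            
     ┃   Tom·█·····█            ┃█░░░░┃            
     ┃                          ┃█░░░░┃            
     ┃                          ┃█░░░░┃            
     ┃                          ┃░████┃            
     ┃                          ┃░████┃            
     ┃                          ┃░████┃            
     ┃                          ┃━━━━━┛            
     ┃                          ┃                  
     ┃                          ┃                  


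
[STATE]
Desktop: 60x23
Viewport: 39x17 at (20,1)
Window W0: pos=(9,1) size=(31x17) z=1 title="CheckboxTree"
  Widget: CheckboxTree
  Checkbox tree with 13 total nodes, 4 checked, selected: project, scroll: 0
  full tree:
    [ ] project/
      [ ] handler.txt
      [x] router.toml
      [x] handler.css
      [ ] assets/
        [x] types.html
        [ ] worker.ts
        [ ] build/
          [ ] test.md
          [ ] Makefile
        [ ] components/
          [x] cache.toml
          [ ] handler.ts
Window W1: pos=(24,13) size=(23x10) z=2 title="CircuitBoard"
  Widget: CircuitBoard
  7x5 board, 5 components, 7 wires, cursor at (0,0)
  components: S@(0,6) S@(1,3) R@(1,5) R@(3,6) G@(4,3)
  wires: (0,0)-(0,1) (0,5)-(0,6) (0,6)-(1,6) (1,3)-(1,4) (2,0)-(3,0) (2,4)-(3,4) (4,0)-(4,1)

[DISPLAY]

━━━━━━━━━━━━━━━━━━━┓                   
ree                ┃                   
───────────────────┨                   
ct/                ┃                   
dler.txt           ┃                   
ter.toml           ┃                   
dler.css           ┃                   
ets/               ┃                   
ypes.html          ┃                   
orker.ts           ┃                   
uild/              ┃                   
 test.md           ┃                   
 Mak┏━━━━━━━━━━━━━━━━━━━━━┓            
ompo┃ CircuitBoard        ┃            
 cac┠─────────────────────┨            
 han┃   0 1 2 3 4 5 6     ┃            
━━━━┃0  [.]─ ·            ┃            


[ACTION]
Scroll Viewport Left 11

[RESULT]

┏━━━━━━━━━━━━━━━━━━━━━━━━━━━━━┓        
┃ CheckboxTree                ┃        
┠─────────────────────────────┨        
┃>[-] project/                ┃        
┃   [ ] handler.txt           ┃        
┃   [x] router.toml           ┃        
┃   [x] handler.css           ┃        
┃   [-] assets/               ┃        
┃     [x] types.html          ┃        
┃     [ ] worker.ts           ┃        
┃     [ ] build/              ┃        
┃       [ ] test.md           ┃        
┃       [ ] Mak┏━━━━━━━━━━━━━━━━━━━━━┓ 
┃     [-] compo┃ CircuitBoard        ┃ 
┃       [x] cac┠─────────────────────┨ 
┃       [ ] han┃   0 1 2 3 4 5 6     ┃ 
┗━━━━━━━━━━━━━━┃0  [.]─ ·            ┃ 


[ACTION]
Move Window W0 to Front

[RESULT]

┏━━━━━━━━━━━━━━━━━━━━━━━━━━━━━┓        
┃ CheckboxTree                ┃        
┠─────────────────────────────┨        
┃>[-] project/                ┃        
┃   [ ] handler.txt           ┃        
┃   [x] router.toml           ┃        
┃   [x] handler.css           ┃        
┃   [-] assets/               ┃        
┃     [x] types.html          ┃        
┃     [ ] worker.ts           ┃        
┃     [ ] build/              ┃        
┃       [ ] test.md           ┃        
┃       [ ] Makefile          ┃━━━━━━┓ 
┃     [-] components/         ┃      ┃ 
┃       [x] cache.toml        ┃──────┨ 
┃       [ ] handler.ts        ┃6     ┃ 
┗━━━━━━━━━━━━━━━━━━━━━━━━━━━━━┛      ┃ 


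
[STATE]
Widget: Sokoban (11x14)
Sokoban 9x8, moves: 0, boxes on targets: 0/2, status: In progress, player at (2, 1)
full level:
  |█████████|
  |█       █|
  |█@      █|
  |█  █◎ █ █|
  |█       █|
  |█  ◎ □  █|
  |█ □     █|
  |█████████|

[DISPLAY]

█████████  
█       █  
█@      █  
█  █◎ █ █  
█       █  
█  ◎ □  █  
█ □     █  
█████████  
Moves: 0  0
           
           
           
           
           


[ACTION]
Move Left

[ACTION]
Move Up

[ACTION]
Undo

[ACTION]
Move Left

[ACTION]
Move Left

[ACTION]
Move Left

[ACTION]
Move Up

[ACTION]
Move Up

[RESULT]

█████████  
█@      █  
█       █  
█  █◎ █ █  
█       █  
█  ◎ □  █  
█ □     █  
█████████  
Moves: 1  0
           
           
           
           
           


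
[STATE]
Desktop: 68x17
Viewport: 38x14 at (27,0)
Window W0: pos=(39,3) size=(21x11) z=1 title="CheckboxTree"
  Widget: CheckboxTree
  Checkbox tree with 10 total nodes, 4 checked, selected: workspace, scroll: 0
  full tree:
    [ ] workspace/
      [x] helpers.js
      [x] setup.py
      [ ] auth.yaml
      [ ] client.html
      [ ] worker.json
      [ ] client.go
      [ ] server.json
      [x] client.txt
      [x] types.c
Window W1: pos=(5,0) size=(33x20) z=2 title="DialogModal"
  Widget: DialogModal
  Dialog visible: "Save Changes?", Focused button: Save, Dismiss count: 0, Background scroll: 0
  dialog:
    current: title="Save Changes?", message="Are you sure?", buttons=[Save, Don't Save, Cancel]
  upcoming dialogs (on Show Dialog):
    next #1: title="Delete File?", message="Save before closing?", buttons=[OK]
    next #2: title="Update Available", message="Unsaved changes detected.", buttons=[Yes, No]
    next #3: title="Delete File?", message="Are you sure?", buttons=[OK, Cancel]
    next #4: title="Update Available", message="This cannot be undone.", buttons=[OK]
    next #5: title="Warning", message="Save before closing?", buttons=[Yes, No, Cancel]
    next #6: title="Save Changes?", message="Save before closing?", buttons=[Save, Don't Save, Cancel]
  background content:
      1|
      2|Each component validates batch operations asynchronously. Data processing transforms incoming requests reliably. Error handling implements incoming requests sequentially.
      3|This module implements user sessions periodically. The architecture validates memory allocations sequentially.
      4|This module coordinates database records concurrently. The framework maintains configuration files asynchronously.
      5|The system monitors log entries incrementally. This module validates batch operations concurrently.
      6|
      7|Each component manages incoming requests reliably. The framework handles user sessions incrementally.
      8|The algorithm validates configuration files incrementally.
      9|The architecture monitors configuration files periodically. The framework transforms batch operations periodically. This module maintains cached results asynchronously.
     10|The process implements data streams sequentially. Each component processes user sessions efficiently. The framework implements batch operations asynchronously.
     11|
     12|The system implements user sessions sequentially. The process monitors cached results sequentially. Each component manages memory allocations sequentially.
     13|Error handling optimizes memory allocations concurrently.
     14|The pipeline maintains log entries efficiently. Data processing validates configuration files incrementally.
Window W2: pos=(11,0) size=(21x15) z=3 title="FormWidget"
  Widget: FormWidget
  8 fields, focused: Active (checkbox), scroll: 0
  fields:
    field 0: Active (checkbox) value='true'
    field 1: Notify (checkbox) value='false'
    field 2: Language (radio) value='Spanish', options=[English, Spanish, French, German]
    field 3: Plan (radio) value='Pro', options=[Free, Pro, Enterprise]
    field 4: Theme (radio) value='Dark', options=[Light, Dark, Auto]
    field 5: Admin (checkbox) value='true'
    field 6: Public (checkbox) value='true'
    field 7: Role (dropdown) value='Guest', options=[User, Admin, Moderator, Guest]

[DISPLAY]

━━━━┓━━━━━┓                           
    ┃     ┃                           
────┨─────┨                           
x]  ┃     ┃ ┏━━━━━━━━━━━━━━━━━━━┓     
 ]  ┃atch ┃ ┃ CheckboxTree      ┃     
 ) E┃r ses┃ ┠───────────────────┨     
 ) F┃tabas┃ ┃>[-] workspace/    ┃     
 ) L┃tries┃ ┃   [x] helpers.js  ┃     
x]  ┃──┐  ┃ ┃   [x] setup.py    ┃     
x]  ┃  │ng┃ ┃   [ ] auth.yaml   ┃     
Gu▼]┃  │gu┃ ┃   [ ] client.html ┃     
    ┃nc│fi┃ ┃   [ ] worker.json ┃     
    ┃──┘tr┃ ┃   [ ] client.go   ┃     
    ┃     ┃ ┗━━━━━━━━━━━━━━━━━━━┛     


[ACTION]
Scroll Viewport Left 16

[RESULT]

┏━━━━━━━━━━━━━━━━━━━┓━━━━━┓           
┃ FormWidget        ┃     ┃           
┠───────────────────┨─────┨           
┃> Active:     [x]  ┃     ┃ ┏━━━━━━━━━
┃  Notify:     [ ]  ┃atch ┃ ┃ Checkbox
┃  Language:   ( ) E┃r ses┃ ┠─────────
┃  Plan:       ( ) F┃tabas┃ ┃>[-] work
┃  Theme:      ( ) L┃tries┃ ┃   [x] he
┃  Admin:      [x]  ┃──┐  ┃ ┃   [x] se
┃  Public:     [x]  ┃  │ng┃ ┃   [ ] au
┃  Role:       [Gu▼]┃  │gu┃ ┃   [ ] cl
┃                   ┃nc│fi┃ ┃   [ ] wo
┃                   ┃──┘tr┃ ┃   [ ] cl
┃                   ┃     ┃ ┗━━━━━━━━━


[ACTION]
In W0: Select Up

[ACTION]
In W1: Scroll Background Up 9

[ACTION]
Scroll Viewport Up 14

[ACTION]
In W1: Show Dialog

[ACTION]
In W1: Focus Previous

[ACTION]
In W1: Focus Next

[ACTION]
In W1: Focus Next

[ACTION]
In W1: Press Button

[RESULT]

┏━━━━━━━━━━━━━━━━━━━┓━━━━━┓           
┃ FormWidget        ┃     ┃           
┠───────────────────┨─────┨           
┃> Active:     [x]  ┃     ┃ ┏━━━━━━━━━
┃  Notify:     [ ]  ┃atch ┃ ┃ Checkbox
┃  Language:   ( ) E┃r ses┃ ┠─────────
┃  Plan:       ( ) F┃tabas┃ ┃>[-] work
┃  Theme:      ( ) L┃tries┃ ┃   [x] he
┃  Admin:      [x]  ┃     ┃ ┃   [x] se
┃  Public:     [x]  ┃oming┃ ┃   [ ] au
┃  Role:       [Gu▼]┃nfigu┃ ┃   [ ] cl
┃                   ┃confi┃ ┃   [ ] wo
┃                   ┃a str┃ ┃   [ ] cl
┃                   ┃     ┃ ┗━━━━━━━━━


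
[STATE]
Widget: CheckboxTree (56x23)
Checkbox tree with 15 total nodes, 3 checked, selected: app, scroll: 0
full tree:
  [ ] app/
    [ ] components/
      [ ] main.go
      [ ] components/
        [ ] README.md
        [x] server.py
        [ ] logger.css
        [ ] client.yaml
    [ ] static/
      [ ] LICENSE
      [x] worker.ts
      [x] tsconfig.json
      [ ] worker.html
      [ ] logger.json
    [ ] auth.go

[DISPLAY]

>[-] app/                                               
   [-] components/                                      
     [ ] main.go                                        
     [-] components/                                    
       [ ] README.md                                    
       [x] server.py                                    
       [ ] logger.css                                   
       [ ] client.yaml                                  
   [-] static/                                          
     [ ] LICENSE                                        
     [x] worker.ts                                      
     [x] tsconfig.json                                  
     [ ] worker.html                                    
     [ ] logger.json                                    
   [ ] auth.go                                          
                                                        
                                                        
                                                        
                                                        
                                                        
                                                        
                                                        
                                                        


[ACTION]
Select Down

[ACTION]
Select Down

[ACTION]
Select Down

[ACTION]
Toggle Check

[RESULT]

 [-] app/                                               
   [-] components/                                      
     [ ] main.go                                        
>    [x] components/                                    
       [x] README.md                                    
       [x] server.py                                    
       [x] logger.css                                   
       [x] client.yaml                                  
   [-] static/                                          
     [ ] LICENSE                                        
     [x] worker.ts                                      
     [x] tsconfig.json                                  
     [ ] worker.html                                    
     [ ] logger.json                                    
   [ ] auth.go                                          
                                                        
                                                        
                                                        
                                                        
                                                        
                                                        
                                                        
                                                        


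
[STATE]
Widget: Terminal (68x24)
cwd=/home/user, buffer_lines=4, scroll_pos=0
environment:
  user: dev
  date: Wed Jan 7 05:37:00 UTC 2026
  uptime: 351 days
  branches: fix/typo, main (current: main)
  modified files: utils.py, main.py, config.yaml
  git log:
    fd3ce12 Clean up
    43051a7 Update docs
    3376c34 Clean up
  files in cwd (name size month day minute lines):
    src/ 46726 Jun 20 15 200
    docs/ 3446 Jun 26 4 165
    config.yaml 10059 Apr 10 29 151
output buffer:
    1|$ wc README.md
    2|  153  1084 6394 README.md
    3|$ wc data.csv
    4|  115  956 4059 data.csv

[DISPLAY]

$ wc README.md                                                      
  153  1084 6394 README.md                                          
$ wc data.csv                                                       
  115  956 4059 data.csv                                            
$ █                                                                 
                                                                    
                                                                    
                                                                    
                                                                    
                                                                    
                                                                    
                                                                    
                                                                    
                                                                    
                                                                    
                                                                    
                                                                    
                                                                    
                                                                    
                                                                    
                                                                    
                                                                    
                                                                    
                                                                    


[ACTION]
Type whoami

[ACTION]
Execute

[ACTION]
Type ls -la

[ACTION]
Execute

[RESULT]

$ wc README.md                                                      
  153  1084 6394 README.md                                          
$ wc data.csv                                                       
  115  956 4059 data.csv                                            
$ whoami                                                            
dev                                                                 
$ ls -la                                                            
drwxr-xr-x  1 dev group    46726 Jun 20 10:15 src/                  
drwxr-xr-x  1 dev group     3446 Jun 26 10:04 docs/                 
-rw-r--r--  1 dev group    10059 Apr 10 10:29 config.yaml           
$ █                                                                 
                                                                    
                                                                    
                                                                    
                                                                    
                                                                    
                                                                    
                                                                    
                                                                    
                                                                    
                                                                    
                                                                    
                                                                    
                                                                    


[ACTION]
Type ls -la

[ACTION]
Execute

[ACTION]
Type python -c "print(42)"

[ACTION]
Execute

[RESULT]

$ wc README.md                                                      
  153  1084 6394 README.md                                          
$ wc data.csv                                                       
  115  956 4059 data.csv                                            
$ whoami                                                            
dev                                                                 
$ ls -la                                                            
drwxr-xr-x  1 dev group    46726 Jun 20 10:15 src/                  
drwxr-xr-x  1 dev group     3446 Jun 26 10:04 docs/                 
-rw-r--r--  1 dev group    10059 Apr 10 10:29 config.yaml           
$ ls -la                                                            
drwxr-xr-x  1 dev group    46726 Jun 20 10:15 src/                  
drwxr-xr-x  1 dev group     3446 Jun 26 10:04 docs/                 
-rw-r--r--  1 dev group    10059 Apr 10 10:29 config.yaml           
$ python -c "print(42)"                                             
42                                                                  
$ █                                                                 
                                                                    
                                                                    
                                                                    
                                                                    
                                                                    
                                                                    
                                                                    
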